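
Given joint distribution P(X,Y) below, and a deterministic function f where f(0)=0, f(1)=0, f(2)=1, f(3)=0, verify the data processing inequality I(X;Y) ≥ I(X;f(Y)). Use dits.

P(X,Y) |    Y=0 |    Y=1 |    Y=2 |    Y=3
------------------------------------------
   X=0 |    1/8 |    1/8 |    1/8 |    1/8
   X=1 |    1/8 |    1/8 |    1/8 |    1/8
I(X;Y) = 0.0000, I(X;f(Y)) = 0.0000, inequality holds: 0.0000 ≥ 0.0000

Data Processing Inequality: For any Markov chain X → Y → Z, we have I(X;Y) ≥ I(X;Z).

Here Z = f(Y) is a deterministic function of Y, forming X → Y → Z.

Original I(X;Y) = 0.0000 dits

After applying f:
P(X,Z) where Z=f(Y):
- P(X,Z=0) = P(X,Y=0) + P(X,Y=1) + P(X,Y=3)
- P(X,Z=1) = P(X,Y=2)

I(X;Z) = I(X;f(Y)) = 0.0000 dits

Verification: 0.0000 ≥ 0.0000 ✓

Information cannot be created by processing; the function f can only lose information about X.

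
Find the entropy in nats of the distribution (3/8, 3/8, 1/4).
1.0822 nats

Shannon entropy is H(X) = -Σ p(x) log p(x).

For P = (3/8, 3/8, 1/4):
H = -3/8 × log_e(3/8) -3/8 × log_e(3/8) -1/4 × log_e(1/4)
H = 1.0822 nats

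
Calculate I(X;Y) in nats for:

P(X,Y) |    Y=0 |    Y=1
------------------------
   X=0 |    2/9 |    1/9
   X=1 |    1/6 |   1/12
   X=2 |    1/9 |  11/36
0.0802 nats

Mutual information: I(X;Y) = H(X) + H(Y) - H(X,Y)

Marginals:
P(X) = (1/3, 1/4, 5/12), H(X) = 1.0776 nats
P(Y) = (1/2, 1/2), H(Y) = 0.6931 nats

Joint entropy: H(X,Y) = 1.6905 nats

I(X;Y) = 1.0776 + 0.6931 - 1.6905 = 0.0802 nats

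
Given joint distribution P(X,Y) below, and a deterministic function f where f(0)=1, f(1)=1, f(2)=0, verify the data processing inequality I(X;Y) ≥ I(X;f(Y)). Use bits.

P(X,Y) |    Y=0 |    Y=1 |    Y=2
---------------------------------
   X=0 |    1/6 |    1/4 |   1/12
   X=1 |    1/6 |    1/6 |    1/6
I(X;Y) = 0.0325, I(X;f(Y)) = 0.0271, inequality holds: 0.0325 ≥ 0.0271

Data Processing Inequality: For any Markov chain X → Y → Z, we have I(X;Y) ≥ I(X;Z).

Here Z = f(Y) is a deterministic function of Y, forming X → Y → Z.

Original I(X;Y) = 0.0325 bits

After applying f:
P(X,Z) where Z=f(Y):
- P(X,Z=0) = P(X,Y=2)
- P(X,Z=1) = P(X,Y=0) + P(X,Y=1)

I(X;Z) = I(X;f(Y)) = 0.0271 bits

Verification: 0.0325 ≥ 0.0271 ✓

Information cannot be created by processing; the function f can only lose information about X.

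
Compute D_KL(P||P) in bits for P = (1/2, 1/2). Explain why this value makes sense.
0.0000 bits

KL divergence satisfies the Gibbs inequality: D_KL(P||Q) ≥ 0 for all distributions P, Q.

D_KL(P||Q) = Σ p(x) log(p(x)/q(x))
Each term is p(x) × log_2(p(x)/p(x)) = p(x) × log_2(1) = 0, so the sum is 0.
D_KL(P||Q) = 0.0000 bits

When P = Q, the KL divergence is exactly 0, as there is no 'divergence' between identical distributions.

This non-negativity is a fundamental property: relative entropy cannot be negative because it measures how different Q is from P.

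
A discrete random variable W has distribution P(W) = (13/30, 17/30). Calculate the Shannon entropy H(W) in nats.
0.6842 nats

Shannon entropy is H(X) = -Σ p(x) log p(x).

For P = (13/30, 17/30):
H = -13/30 × log_e(13/30) -17/30 × log_e(17/30)
H = 0.6842 nats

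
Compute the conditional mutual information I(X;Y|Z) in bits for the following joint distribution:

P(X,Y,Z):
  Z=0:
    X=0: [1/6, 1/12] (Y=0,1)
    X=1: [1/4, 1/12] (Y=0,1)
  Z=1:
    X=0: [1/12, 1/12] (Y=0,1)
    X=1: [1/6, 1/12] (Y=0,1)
0.0118 bits

Conditional mutual information: I(X;Y|Z) = H(X|Z) + H(Y|Z) - H(X,Y|Z)

H(Z) = 0.9799
H(X,Z) = 1.9591 → H(X|Z) = 0.9793
H(Y,Z) = 1.8879 → H(Y|Z) = 0.9080
H(X,Y,Z) = 2.8554 → H(X,Y|Z) = 1.8755

I(X;Y|Z) = 0.9793 + 0.9080 - 1.8755 = 0.0118 bits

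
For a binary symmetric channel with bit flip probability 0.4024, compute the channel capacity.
0.0277 bits

For a binary symmetric channel (BSC) with error probability p:
Capacity C = 1 - H(p) bits per symbol

where H(p) = -p log₂(p) - (1-p) log₂(1-p) is the binary entropy function.

H(0.4024) = 0.9723 bits
C = 1 - 0.9723 = 0.0277 bits per symbol

This means we can reliably transmit up to 0.0277 bits of information per channel use.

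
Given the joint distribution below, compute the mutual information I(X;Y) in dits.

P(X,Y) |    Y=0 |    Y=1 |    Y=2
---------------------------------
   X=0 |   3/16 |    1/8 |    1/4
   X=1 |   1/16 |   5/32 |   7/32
0.0120 dits

Mutual information: I(X;Y) = H(X) + H(Y) - H(X,Y)

Marginals:
P(X) = (9/16, 7/16), H(X) = 0.2976 dits
P(Y) = (1/4, 9/32, 15/32), H(Y) = 0.4597 dits

Joint entropy: H(X,Y) = 0.7453 dits

I(X;Y) = 0.2976 + 0.4597 - 0.7453 = 0.0120 dits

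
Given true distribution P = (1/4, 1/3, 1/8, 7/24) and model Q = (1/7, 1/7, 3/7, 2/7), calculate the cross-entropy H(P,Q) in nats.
1.6064 nats

Cross-entropy: H(P,Q) = -Σ p(x) log q(x)

Alternatively: H(P,Q) = H(P) + D_KL(P||Q)
H(P) = 1.3321 nats
D_KL(P||Q) = 0.2743 nats

H(P,Q) = 1.3321 + 0.2743 = 1.6064 nats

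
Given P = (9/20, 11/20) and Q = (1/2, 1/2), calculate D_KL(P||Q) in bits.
0.0072 bits

KL divergence: D_KL(P||Q) = Σ p(x) log(p(x)/q(x))

Computing term by term:
  x=0: 9/20 × log_2[(9/20)/(1/2)] = 9/20 × -0.1520 = -0.0684
  x=1: 11/20 × log_2[(11/20)/(1/2)] = 11/20 × 0.1375 = 0.0756

D_KL(P||Q) = 0.0072 bits

Note: KL divergence is always non-negative and equals 0 iff P = Q.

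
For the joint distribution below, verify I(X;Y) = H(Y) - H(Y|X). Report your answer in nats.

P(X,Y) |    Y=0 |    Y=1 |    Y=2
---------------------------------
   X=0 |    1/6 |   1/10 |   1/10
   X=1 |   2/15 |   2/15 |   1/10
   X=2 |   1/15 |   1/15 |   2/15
I(X;Y) = 0.0271 nats

Mutual information has multiple equivalent forms:
- I(X;Y) = H(X) - H(X|Y)
- I(X;Y) = H(Y) - H(Y|X)
- I(X;Y) = H(X) + H(Y) - H(X,Y)

Computing all quantities:
H(X) = 1.0882, H(Y) = 1.0953, H(X,Y) = 2.1564
H(X|Y) = 1.0612, H(Y|X) = 1.0682

Verification:
H(X) - H(X|Y) = 1.0882 - 1.0612 = 0.0271
H(Y) - H(Y|X) = 1.0953 - 1.0682 = 0.0271
H(X) + H(Y) - H(X,Y) = 1.0882 + 1.0953 - 2.1564 = 0.0271

All forms give I(X;Y) = 0.0271 nats. ✓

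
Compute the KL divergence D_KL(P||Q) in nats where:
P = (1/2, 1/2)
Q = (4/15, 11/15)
0.1228 nats

KL divergence: D_KL(P||Q) = Σ p(x) log(p(x)/q(x))

Computing term by term:
  x=0: 1/2 × log_e[(1/2)/(4/15)] = 1/2 × 0.6286 = 0.3143
  x=1: 1/2 × log_e[(1/2)/(11/15)] = 1/2 × -0.3830 = -0.1915

D_KL(P||Q) = 0.1228 nats

Note: KL divergence is always non-negative and equals 0 iff P = Q.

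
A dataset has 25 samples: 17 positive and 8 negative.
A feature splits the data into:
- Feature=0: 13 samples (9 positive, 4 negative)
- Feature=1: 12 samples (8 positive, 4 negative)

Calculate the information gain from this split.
0.0005 bits

Information Gain = H(Y) - H(Y|Feature)

Before split:
P(positive) = 17/25 = 0.6800
H(Y) = 0.9044 bits

After split:
Feature=0: H = 0.8905 bits (weight = 13/25)
Feature=1: H = 0.9183 bits (weight = 12/25)
H(Y|Feature) = (13/25)×0.8905 + (12/25)×0.9183 = 0.9038 bits

Information Gain = 0.9044 - 0.9038 = 0.0005 bits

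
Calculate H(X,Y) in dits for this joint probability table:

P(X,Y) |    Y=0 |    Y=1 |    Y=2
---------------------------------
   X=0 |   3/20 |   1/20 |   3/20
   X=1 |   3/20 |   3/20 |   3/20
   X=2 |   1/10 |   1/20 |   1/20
0.9131 dits

Joint entropy is H(X,Y) = -Σ_{x,y} p(x,y) log p(x,y).

Summing over all non-zero entries:
H(X,Y) = -[3/20·log_10(3/20) + 1/20·log_10(1/20) + 3/20·log_10(3/20) + 3/20·log_10(3/20) + 3/20·log_10(3/20) + 3/20·log_10(3/20) + 1/10·log_10(1/10) + 1/20·log_10(1/20) + 1/20·log_10(1/20)]
H(X,Y) = 0.9131 dits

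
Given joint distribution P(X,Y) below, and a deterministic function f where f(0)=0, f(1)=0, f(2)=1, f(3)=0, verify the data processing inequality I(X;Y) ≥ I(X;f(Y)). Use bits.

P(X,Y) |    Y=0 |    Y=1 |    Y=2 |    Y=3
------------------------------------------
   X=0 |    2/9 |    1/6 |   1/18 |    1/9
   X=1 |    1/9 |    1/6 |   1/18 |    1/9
I(X;Y) = 0.0183, I(X;f(Y)) = 0.0011, inequality holds: 0.0183 ≥ 0.0011

Data Processing Inequality: For any Markov chain X → Y → Z, we have I(X;Y) ≥ I(X;Z).

Here Z = f(Y) is a deterministic function of Y, forming X → Y → Z.

Original I(X;Y) = 0.0183 bits

After applying f:
P(X,Z) where Z=f(Y):
- P(X,Z=0) = P(X,Y=0) + P(X,Y=1) + P(X,Y=3)
- P(X,Z=1) = P(X,Y=2)

I(X;Z) = I(X;f(Y)) = 0.0011 bits

Verification: 0.0183 ≥ 0.0011 ✓

Information cannot be created by processing; the function f can only lose information about X.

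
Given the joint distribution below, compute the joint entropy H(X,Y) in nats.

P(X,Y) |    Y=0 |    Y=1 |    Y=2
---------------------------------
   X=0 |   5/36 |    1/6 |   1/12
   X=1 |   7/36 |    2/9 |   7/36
1.7510 nats

Joint entropy is H(X,Y) = -Σ_{x,y} p(x,y) log p(x,y).

Summing over all non-zero entries:
H(X,Y) = -[5/36·log_e(5/36) + 1/6·log_e(1/6) + 1/12·log_e(1/12) + 7/36·log_e(7/36) + 2/9·log_e(2/9) + 7/36·log_e(7/36)]
H(X,Y) = 1.7510 nats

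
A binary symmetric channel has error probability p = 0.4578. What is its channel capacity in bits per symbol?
0.0051 bits

For a binary symmetric channel (BSC) with error probability p:
Capacity C = 1 - H(p) bits per symbol

where H(p) = -p log₂(p) - (1-p) log₂(1-p) is the binary entropy function.

H(0.4578) = 0.9949 bits
C = 1 - 0.9949 = 0.0051 bits per symbol

This means we can reliably transmit up to 0.0051 bits of information per channel use.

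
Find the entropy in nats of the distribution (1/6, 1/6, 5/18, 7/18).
1.3204 nats

Shannon entropy is H(X) = -Σ p(x) log p(x).

For P = (1/6, 1/6, 5/18, 7/18):
H = -1/6 × log_e(1/6) -1/6 × log_e(1/6) -5/18 × log_e(5/18) -7/18 × log_e(7/18)
H = 1.3204 nats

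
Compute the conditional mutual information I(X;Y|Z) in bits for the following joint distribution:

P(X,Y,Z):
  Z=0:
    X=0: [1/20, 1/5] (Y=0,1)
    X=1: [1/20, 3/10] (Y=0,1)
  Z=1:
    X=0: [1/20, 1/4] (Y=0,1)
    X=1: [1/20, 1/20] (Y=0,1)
0.0320 bits

Conditional mutual information: I(X;Y|Z) = H(X|Z) + H(Y|Z) - H(X,Y|Z)

H(Z) = 0.9710
H(X,Z) = 1.8834 → H(X|Z) = 0.9124
H(Y,Z) = 1.6855 → H(Y|Z) = 0.7145
H(X,Y,Z) = 2.5660 → H(X,Y|Z) = 1.5950

I(X;Y|Z) = 0.9124 + 0.7145 - 1.5950 = 0.0320 bits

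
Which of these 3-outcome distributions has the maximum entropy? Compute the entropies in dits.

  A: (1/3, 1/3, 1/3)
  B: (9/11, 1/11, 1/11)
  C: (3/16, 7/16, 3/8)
A

For a discrete distribution over n outcomes, entropy is maximized by the uniform distribution.

Computing entropies:
H(A) = 0.4771 dits
H(B) = 0.2606 dits
H(C) = 0.4531 dits

The uniform distribution (where all probabilities equal 1/3) achieves the maximum entropy of log_10(3) = 0.4771 dits.

Distribution A has the highest entropy.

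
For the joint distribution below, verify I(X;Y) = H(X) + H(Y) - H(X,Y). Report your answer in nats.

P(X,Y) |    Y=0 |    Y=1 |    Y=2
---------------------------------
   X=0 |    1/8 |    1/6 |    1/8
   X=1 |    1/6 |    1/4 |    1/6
I(X;Y) = 0.0004 nats

Mutual information has multiple equivalent forms:
- I(X;Y) = H(X) - H(X|Y)
- I(X;Y) = H(Y) - H(Y|X)
- I(X;Y) = H(X) + H(Y) - H(X,Y)

Computing all quantities:
H(X) = 0.6792, H(Y) = 1.0835, H(X,Y) = 1.7623
H(X|Y) = 0.6788, H(Y|X) = 1.0831

Verification:
H(X) - H(X|Y) = 0.6792 - 0.6788 = 0.0004
H(Y) - H(Y|X) = 1.0835 - 1.0831 = 0.0004
H(X) + H(Y) - H(X,Y) = 0.6792 + 1.0835 - 1.7623 = 0.0004

All forms give I(X;Y) = 0.0004 nats. ✓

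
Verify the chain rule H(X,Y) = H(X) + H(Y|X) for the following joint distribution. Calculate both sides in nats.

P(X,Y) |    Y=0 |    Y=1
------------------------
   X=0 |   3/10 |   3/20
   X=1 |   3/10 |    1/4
H(X,Y) = 1.3535, H(X) = 0.6881, H(Y|X) = 0.6654 (all in nats)

Chain rule: H(X,Y) = H(X) + H(Y|X)

Left side — joint entropy directly:
H(X,Y) = -Σ p(x,y) log p(x,y) = 1.3535 nats

Right side — compute H(Y|X) from the conditional distributions:
P(X) = (9/20, 11/20), so H(X) = 0.6881 nats
H(Y|X) = Σ_x P(X=x) · H(Y|X=x):
  P(Y|X=0) = (2/3, 1/3), H(Y|X=0) = 0.6365, weight P(X=0) = 9/20
  P(Y|X=1) = (6/11, 5/11), H(Y|X=1) = 0.6890, weight P(X=1) = 11/20
H(Y|X) = 0.6654 nats

H(X) + H(Y|X) = 0.6881 + 0.6654 = 1.3535 nats

Both sides equal 1.3535 nats. ✓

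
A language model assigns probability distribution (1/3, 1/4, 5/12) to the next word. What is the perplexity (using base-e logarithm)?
2.9375

Perplexity is e^H (or exp(H) for natural log).

First, H = -Σ p log p = 1.0776 nats
Perplexity = e^1.0776 = 2.9375

Interpretation: The model's uncertainty is equivalent to choosing uniformly among 2.9 options.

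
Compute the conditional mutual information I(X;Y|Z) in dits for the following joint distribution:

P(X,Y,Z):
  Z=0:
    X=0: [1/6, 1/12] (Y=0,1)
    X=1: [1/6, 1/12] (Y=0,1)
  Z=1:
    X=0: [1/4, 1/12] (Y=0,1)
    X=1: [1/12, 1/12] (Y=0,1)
0.0066 dits

Conditional mutual information: I(X;Y|Z) = H(X|Z) + H(Y|Z) - H(X,Y|Z)

H(Z) = 0.3010
H(X,Z) = 0.5898 → H(X|Z) = 0.2887
H(Y,Z) = 0.5775 → H(Y|Z) = 0.2764
H(X,Y,Z) = 0.8596 → H(X,Y|Z) = 0.5585

I(X;Y|Z) = 0.2887 + 0.2764 - 0.5585 = 0.0066 dits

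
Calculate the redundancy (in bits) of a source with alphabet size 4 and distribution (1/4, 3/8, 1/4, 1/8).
0.0944 bits

Redundancy measures how far a source is from maximum entropy:
R = H_max - H(X)

Maximum entropy for 4 symbols: H_max = log_2(4) = 2.0000 bits
Actual entropy: H(X) = 1.9056 bits
Redundancy: R = 2.0000 - 1.9056 = 0.0944 bits

This redundancy represents potential for compression: the source could be compressed by 0.0944 bits per symbol.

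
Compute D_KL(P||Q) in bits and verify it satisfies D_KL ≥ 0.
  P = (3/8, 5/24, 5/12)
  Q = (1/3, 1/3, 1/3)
0.0566 bits

KL divergence satisfies the Gibbs inequality: D_KL(P||Q) ≥ 0 for all distributions P, Q.

D_KL(P||Q) = Σ p(x) log(p(x)/q(x))
Term by term:
  x=0: 3/8 × log_2[(3/8)/(1/3)] = 0.0637
  x=1: 5/24 × log_2[(5/24)/(1/3)] = -0.1413
  x=2: 5/12 × log_2[(5/12)/(1/3)] = 0.1341
D_KL(P||Q) = 0.0566 bits

D_KL(P||Q) = 0.0566 ≥ 0 ✓

This non-negativity is a fundamental property: relative entropy cannot be negative because it measures how different Q is from P.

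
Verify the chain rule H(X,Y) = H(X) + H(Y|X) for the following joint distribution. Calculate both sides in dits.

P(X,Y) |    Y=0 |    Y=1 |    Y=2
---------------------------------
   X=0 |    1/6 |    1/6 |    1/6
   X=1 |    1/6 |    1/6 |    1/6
H(X,Y) = 0.7782, H(X) = 0.3010, H(Y|X) = 0.4771 (all in dits)

Chain rule: H(X,Y) = H(X) + H(Y|X)

Left side — joint entropy directly:
H(X,Y) = -Σ p(x,y) log p(x,y) = 0.7782 dits

Right side — compute H(Y|X) from the conditional distributions:
P(X) = (1/2, 1/2), so H(X) = 0.3010 dits
H(Y|X) = Σ_x P(X=x) · H(Y|X=x):
  P(Y|X=0) = (1/3, 1/3, 1/3), H(Y|X=0) = 0.4771, weight P(X=0) = 1/2
  P(Y|X=1) = (1/3, 1/3, 1/3), H(Y|X=1) = 0.4771, weight P(X=1) = 1/2
H(Y|X) = 0.4771 dits

H(X) + H(Y|X) = 0.3010 + 0.4771 = 0.7782 dits

Both sides equal 0.7782 dits. ✓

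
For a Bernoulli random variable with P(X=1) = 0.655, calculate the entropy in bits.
0.9295 bits

The binary entropy function is:
H(p) = -p log(p) - (1-p) log(1-p)

H(0.655) = -0.655 × log_2(0.655) - 0.345 × log_2(0.345)
H(0.655) = 0.9295 bits

Note: Binary entropy is maximized at p=0.5 (H=1 bit) and minimized at p=0 or p=1 (H=0).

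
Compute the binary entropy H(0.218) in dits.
0.2277 dits

The binary entropy function is:
H(p) = -p log(p) - (1-p) log(1-p)

H(0.218) = -0.218 × log_10(0.218) - 0.782 × log_10(0.782)
H(0.218) = 0.2277 dits

Note: Binary entropy is maximized at p=0.5 (H=1 bit) and minimized at p=0 or p=1 (H=0).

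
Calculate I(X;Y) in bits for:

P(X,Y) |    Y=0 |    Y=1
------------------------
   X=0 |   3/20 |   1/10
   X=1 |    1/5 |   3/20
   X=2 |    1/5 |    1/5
0.0052 bits

Mutual information: I(X;Y) = H(X) + H(Y) - H(X,Y)

Marginals:
P(X) = (1/4, 7/20, 2/5), H(X) = 1.5589 bits
P(Y) = (11/20, 9/20), H(Y) = 0.9928 bits

Joint entropy: H(X,Y) = 2.5464 bits

I(X;Y) = 1.5589 + 0.9928 - 2.5464 = 0.0052 bits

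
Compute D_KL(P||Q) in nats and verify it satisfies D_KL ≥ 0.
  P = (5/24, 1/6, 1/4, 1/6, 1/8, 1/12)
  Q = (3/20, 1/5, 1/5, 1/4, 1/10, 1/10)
0.0390 nats

KL divergence satisfies the Gibbs inequality: D_KL(P||Q) ≥ 0 for all distributions P, Q.

D_KL(P||Q) = Σ p(x) log(p(x)/q(x))
Term by term:
  x=0: 5/24 × log_e[(5/24)/(3/20)] = 0.0684
  x=1: 1/6 × log_e[(1/6)/(1/5)] = -0.0304
  x=2: 1/4 × log_e[(1/4)/(1/5)] = 0.0558
  x=3: 1/6 × log_e[(1/6)/(1/4)] = -0.0676
  x=4: 1/8 × log_e[(1/8)/(1/10)] = 0.0279
  x=5: 1/12 × log_e[(1/12)/(1/10)] = -0.0152
D_KL(P||Q) = 0.0390 nats

D_KL(P||Q) = 0.0390 ≥ 0 ✓

This non-negativity is a fundamental property: relative entropy cannot be negative because it measures how different Q is from P.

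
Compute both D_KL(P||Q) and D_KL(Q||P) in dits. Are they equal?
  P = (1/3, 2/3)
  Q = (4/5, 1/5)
D_KL(P||Q) = 0.2218, D_KL(Q||P) = 0.1996

KL divergence is not symmetric: D_KL(P||Q) ≠ D_KL(Q||P) in general.

D_KL(P||Q) = 0.2218 dits
D_KL(Q||P) = 0.1996 dits

No, they are not equal!

This asymmetry is why KL divergence is not a true distance metric.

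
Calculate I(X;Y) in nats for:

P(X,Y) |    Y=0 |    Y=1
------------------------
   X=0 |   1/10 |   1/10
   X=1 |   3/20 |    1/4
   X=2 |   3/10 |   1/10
0.0600 nats

Mutual information: I(X;Y) = H(X) + H(Y) - H(X,Y)

Marginals:
P(X) = (1/5, 2/5, 2/5), H(X) = 1.0549 nats
P(Y) = (11/20, 9/20), H(Y) = 0.6881 nats

Joint entropy: H(X,Y) = 1.6831 nats

I(X;Y) = 1.0549 + 0.6881 - 1.6831 = 0.0600 nats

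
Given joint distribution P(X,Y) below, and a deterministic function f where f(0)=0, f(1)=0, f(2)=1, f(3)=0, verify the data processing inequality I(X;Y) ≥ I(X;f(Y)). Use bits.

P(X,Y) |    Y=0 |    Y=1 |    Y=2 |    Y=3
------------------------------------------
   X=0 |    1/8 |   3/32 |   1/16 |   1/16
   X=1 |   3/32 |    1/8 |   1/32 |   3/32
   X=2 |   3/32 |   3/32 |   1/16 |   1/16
I(X;Y) = 0.0234, I(X;f(Y)) = 0.0134, inequality holds: 0.0234 ≥ 0.0134

Data Processing Inequality: For any Markov chain X → Y → Z, we have I(X;Y) ≥ I(X;Z).

Here Z = f(Y) is a deterministic function of Y, forming X → Y → Z.

Original I(X;Y) = 0.0234 bits

After applying f:
P(X,Z) where Z=f(Y):
- P(X,Z=0) = P(X,Y=0) + P(X,Y=1) + P(X,Y=3)
- P(X,Z=1) = P(X,Y=2)

I(X;Z) = I(X;f(Y)) = 0.0134 bits

Verification: 0.0234 ≥ 0.0134 ✓

Information cannot be created by processing; the function f can only lose information about X.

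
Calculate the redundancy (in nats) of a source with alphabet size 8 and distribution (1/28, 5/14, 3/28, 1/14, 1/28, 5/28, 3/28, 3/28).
0.2596 nats

Redundancy measures how far a source is from maximum entropy:
R = H_max - H(X)

Maximum entropy for 8 symbols: H_max = log_e(8) = 2.0794 nats
Actual entropy: H(X) = 1.8198 nats
Redundancy: R = 2.0794 - 1.8198 = 0.2596 nats

This redundancy represents potential for compression: the source could be compressed by 0.2596 nats per symbol.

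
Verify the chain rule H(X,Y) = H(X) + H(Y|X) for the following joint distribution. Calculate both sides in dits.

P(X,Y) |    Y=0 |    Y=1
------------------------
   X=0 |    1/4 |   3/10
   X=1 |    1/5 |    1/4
H(X,Y) = 0.5977, H(X) = 0.2989, H(Y|X) = 0.2988 (all in dits)

Chain rule: H(X,Y) = H(X) + H(Y|X)

Left side — joint entropy directly:
H(X,Y) = -Σ p(x,y) log p(x,y) = 0.5977 dits

Right side — compute H(Y|X) from the conditional distributions:
P(X) = (11/20, 9/20), so H(X) = 0.2989 dits
H(Y|X) = Σ_x P(X=x) · H(Y|X=x):
  P(Y|X=0) = (5/11, 6/11), H(Y|X=0) = 0.2992, weight P(X=0) = 11/20
  P(Y|X=1) = (4/9, 5/9), H(Y|X=1) = 0.2983, weight P(X=1) = 9/20
H(Y|X) = 0.2988 dits

H(X) + H(Y|X) = 0.2989 + 0.2988 = 0.5977 dits

Both sides equal 0.5977 dits. ✓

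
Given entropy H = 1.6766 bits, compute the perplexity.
3.1967

Perplexity is 2^H (or exp(H) for natural log).

H = 1.6766 bits
Perplexity = 2^1.6766 = 3.1967

Interpretation: The model's uncertainty is equivalent to choosing uniformly among 3.2 options.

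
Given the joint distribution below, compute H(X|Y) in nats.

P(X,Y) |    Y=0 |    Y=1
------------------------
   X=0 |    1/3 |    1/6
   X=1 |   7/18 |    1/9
0.6854 nats

Using the chain rule: H(X|Y) = H(X,Y) - H(Y)

First, compute H(X,Y) = 1.2763 nats

Marginal P(Y) = (13/18, 5/18)
H(Y) = 0.5908 nats

H(X|Y) = H(X,Y) - H(Y) = 1.2763 - 0.5908 = 0.6854 nats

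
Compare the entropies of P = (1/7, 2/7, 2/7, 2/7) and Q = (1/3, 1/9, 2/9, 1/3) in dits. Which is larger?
P

Computing entropies in dits:
H(P) = 0.5871
H(Q) = 0.5693

Distribution P has higher entropy.

Intuition: The distribution closer to uniform (more spread out) has higher entropy.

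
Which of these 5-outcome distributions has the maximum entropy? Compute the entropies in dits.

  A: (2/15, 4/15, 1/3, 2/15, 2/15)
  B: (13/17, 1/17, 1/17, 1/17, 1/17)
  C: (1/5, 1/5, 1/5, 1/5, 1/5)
C

For a discrete distribution over n outcomes, entropy is maximized by the uniform distribution.

Computing entropies:
H(A) = 0.6621 dits
H(B) = 0.3786 dits
H(C) = 0.6990 dits

The uniform distribution (where all probabilities equal 1/5) achieves the maximum entropy of log_10(5) = 0.6990 dits.

Distribution C has the highest entropy.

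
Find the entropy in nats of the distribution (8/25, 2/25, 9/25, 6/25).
1.2770 nats

Shannon entropy is H(X) = -Σ p(x) log p(x).

For P = (8/25, 2/25, 9/25, 6/25):
H = -8/25 × log_e(8/25) -2/25 × log_e(2/25) -9/25 × log_e(9/25) -6/25 × log_e(6/25)
H = 1.2770 nats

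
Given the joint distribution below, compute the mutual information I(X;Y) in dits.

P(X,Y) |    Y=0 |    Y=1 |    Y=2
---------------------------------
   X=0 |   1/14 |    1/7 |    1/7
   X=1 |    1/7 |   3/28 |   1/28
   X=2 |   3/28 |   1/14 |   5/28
0.0323 dits

Mutual information: I(X;Y) = H(X) + H(Y) - H(X,Y)

Marginals:
P(X) = (5/14, 2/7, 5/14), H(X) = 0.4748 dits
P(Y) = (9/28, 9/28, 5/14), H(Y) = 0.4766 dits

Joint entropy: H(X,Y) = 0.9191 dits

I(X;Y) = 0.4748 + 0.4766 - 0.9191 = 0.0323 dits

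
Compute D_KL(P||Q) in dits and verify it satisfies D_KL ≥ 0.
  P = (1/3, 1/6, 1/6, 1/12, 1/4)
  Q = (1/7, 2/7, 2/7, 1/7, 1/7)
0.0859 dits

KL divergence satisfies the Gibbs inequality: D_KL(P||Q) ≥ 0 for all distributions P, Q.

D_KL(P||Q) = Σ p(x) log(p(x)/q(x))
Term by term:
  x=0: 1/3 × log_10[(1/3)/(1/7)] = 0.1227
  x=1: 1/6 × log_10[(1/6)/(2/7)] = -0.0390
  x=2: 1/6 × log_10[(1/6)/(2/7)] = -0.0390
  x=3: 1/12 × log_10[(1/12)/(1/7)] = -0.0195
  x=4: 1/4 × log_10[(1/4)/(1/7)] = 0.0608
D_KL(P||Q) = 0.0859 dits

D_KL(P||Q) = 0.0859 ≥ 0 ✓

This non-negativity is a fundamental property: relative entropy cannot be negative because it measures how different Q is from P.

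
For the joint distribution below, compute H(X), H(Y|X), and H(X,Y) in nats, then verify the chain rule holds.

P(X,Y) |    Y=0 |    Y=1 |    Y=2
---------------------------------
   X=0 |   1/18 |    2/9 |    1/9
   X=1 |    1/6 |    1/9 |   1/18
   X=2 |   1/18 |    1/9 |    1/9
H(X,Y) = 2.0911, H(X) = 1.0893, H(Y|X) = 1.0018 (all in nats)

Chain rule: H(X,Y) = H(X) + H(Y|X)

Left side — joint entropy directly:
H(X,Y) = -Σ p(x,y) log p(x,y) = 2.0911 nats

Right side — compute H(Y|X) from the conditional distributions:
P(X) = (7/18, 1/3, 5/18), so H(X) = 1.0893 nats
H(Y|X) = Σ_x P(X=x) · H(Y|X=x):
  P(Y|X=0) = (1/7, 4/7, 2/7), H(Y|X=0) = 0.9557, weight P(X=0) = 7/18
  P(Y|X=1) = (1/2, 1/3, 1/6), H(Y|X=1) = 1.0114, weight P(X=1) = 1/3
  P(Y|X=2) = (1/5, 2/5, 2/5), H(Y|X=2) = 1.0549, weight P(X=2) = 5/18
H(Y|X) = 1.0018 nats

H(X) + H(Y|X) = 1.0893 + 1.0018 = 2.0911 nats

Both sides equal 2.0911 nats. ✓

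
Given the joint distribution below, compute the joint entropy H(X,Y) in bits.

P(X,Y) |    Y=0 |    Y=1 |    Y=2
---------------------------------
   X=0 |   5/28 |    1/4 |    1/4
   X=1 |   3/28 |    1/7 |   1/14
2.4621 bits

Joint entropy is H(X,Y) = -Σ_{x,y} p(x,y) log p(x,y).

Summing over all non-zero entries:
H(X,Y) = -[5/28·log_2(5/28) + 1/4·log_2(1/4) + 1/4·log_2(1/4) + 3/28·log_2(3/28) + 1/7·log_2(1/7) + 1/14·log_2(1/14)]
H(X,Y) = 2.4621 bits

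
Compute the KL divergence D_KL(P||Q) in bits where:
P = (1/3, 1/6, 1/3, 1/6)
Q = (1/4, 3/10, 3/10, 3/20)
0.0730 bits

KL divergence: D_KL(P||Q) = Σ p(x) log(p(x)/q(x))

Computing term by term:
  x=0: 1/3 × log_2[(1/3)/(1/4)] = 1/3 × 0.4150 = 0.1383
  x=1: 1/6 × log_2[(1/6)/(3/10)] = 1/6 × -0.8480 = -0.1413
  x=2: 1/3 × log_2[(1/3)/(3/10)] = 1/3 × 0.1520 = 0.0507
  x=3: 1/6 × log_2[(1/6)/(3/20)] = 1/6 × 0.1520 = 0.0253

D_KL(P||Q) = 0.0730 bits

Note: KL divergence is always non-negative and equals 0 iff P = Q.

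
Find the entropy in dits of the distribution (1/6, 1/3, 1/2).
0.4392 dits

Shannon entropy is H(X) = -Σ p(x) log p(x).

For P = (1/6, 1/3, 1/2):
H = -1/6 × log_10(1/6) -1/3 × log_10(1/3) -1/2 × log_10(1/2)
H = 0.4392 dits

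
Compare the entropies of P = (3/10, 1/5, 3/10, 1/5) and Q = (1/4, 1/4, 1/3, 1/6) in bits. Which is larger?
P

Computing entropies in bits:
H(P) = 1.9710
H(Q) = 1.9591

Distribution P has higher entropy.

Intuition: The distribution closer to uniform (more spread out) has higher entropy.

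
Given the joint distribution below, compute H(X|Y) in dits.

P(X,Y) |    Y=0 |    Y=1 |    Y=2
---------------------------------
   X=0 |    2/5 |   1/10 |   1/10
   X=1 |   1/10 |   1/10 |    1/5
0.2518 dits

Using the chain rule: H(X|Y) = H(X,Y) - H(Y)

First, compute H(X,Y) = 0.6990 dits

Marginal P(Y) = (1/2, 1/5, 3/10)
H(Y) = 0.4472 dits

H(X|Y) = H(X,Y) - H(Y) = 0.6990 - 0.4472 = 0.2518 dits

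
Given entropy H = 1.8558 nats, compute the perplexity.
6.3968

Perplexity is e^H (or exp(H) for natural log).

H = 1.8558 nats
Perplexity = e^1.8558 = 6.3968

Interpretation: The model's uncertainty is equivalent to choosing uniformly among 6.4 options.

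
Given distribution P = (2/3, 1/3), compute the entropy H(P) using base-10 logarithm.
0.2764 dits

Shannon entropy is H(X) = -Σ p(x) log p(x).

For P = (2/3, 1/3):
H = -2/3 × log_10(2/3) -1/3 × log_10(1/3)
H = 0.2764 dits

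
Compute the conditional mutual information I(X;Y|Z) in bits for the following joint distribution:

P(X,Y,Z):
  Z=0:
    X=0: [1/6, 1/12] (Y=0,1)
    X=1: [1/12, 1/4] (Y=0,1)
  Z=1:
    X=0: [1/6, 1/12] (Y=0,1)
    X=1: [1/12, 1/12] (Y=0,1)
0.0830 bits

Conditional mutual information: I(X;Y|Z) = H(X|Z) + H(Y|Z) - H(X,Y|Z)

H(Z) = 0.9799
H(X,Z) = 1.9591 → H(X|Z) = 0.9793
H(Y,Z) = 1.9591 → H(Y|Z) = 0.9793
H(X,Y,Z) = 2.8554 → H(X,Y|Z) = 1.8755

I(X;Y|Z) = 0.9793 + 0.9793 - 1.8755 = 0.0830 bits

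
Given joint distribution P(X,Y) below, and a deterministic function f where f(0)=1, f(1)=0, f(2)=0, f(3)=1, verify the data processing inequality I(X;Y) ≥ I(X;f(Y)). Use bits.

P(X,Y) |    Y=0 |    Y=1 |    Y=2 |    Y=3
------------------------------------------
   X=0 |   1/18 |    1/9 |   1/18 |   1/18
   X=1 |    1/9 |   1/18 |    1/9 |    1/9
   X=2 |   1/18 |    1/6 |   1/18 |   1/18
I(X;Y) = 0.0852, I(X;f(Y)) = 0.0321, inequality holds: 0.0852 ≥ 0.0321

Data Processing Inequality: For any Markov chain X → Y → Z, we have I(X;Y) ≥ I(X;Z).

Here Z = f(Y) is a deterministic function of Y, forming X → Y → Z.

Original I(X;Y) = 0.0852 bits

After applying f:
P(X,Z) where Z=f(Y):
- P(X,Z=0) = P(X,Y=1) + P(X,Y=2)
- P(X,Z=1) = P(X,Y=0) + P(X,Y=3)

I(X;Z) = I(X;f(Y)) = 0.0321 bits

Verification: 0.0852 ≥ 0.0321 ✓

Information cannot be created by processing; the function f can only lose information about X.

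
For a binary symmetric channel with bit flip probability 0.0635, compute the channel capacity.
0.6588 bits

For a binary symmetric channel (BSC) with error probability p:
Capacity C = 1 - H(p) bits per symbol

where H(p) = -p log₂(p) - (1-p) log₂(1-p) is the binary entropy function.

H(0.0635) = 0.3412 bits
C = 1 - 0.3412 = 0.6588 bits per symbol

This means we can reliably transmit up to 0.6588 bits of information per channel use.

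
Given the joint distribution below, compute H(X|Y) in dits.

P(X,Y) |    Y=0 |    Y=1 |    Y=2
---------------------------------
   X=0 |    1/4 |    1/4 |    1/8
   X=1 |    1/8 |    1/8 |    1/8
0.2826 dits

Using the chain rule: H(X|Y) = H(X,Y) - H(Y)

First, compute H(X,Y) = 0.7526 dits

Marginal P(Y) = (3/8, 3/8, 1/4)
H(Y) = 0.4700 dits

H(X|Y) = H(X,Y) - H(Y) = 0.7526 - 0.4700 = 0.2826 dits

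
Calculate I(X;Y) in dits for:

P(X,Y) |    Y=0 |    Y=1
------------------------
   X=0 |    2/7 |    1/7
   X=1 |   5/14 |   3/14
0.0004 dits

Mutual information: I(X;Y) = H(X) + H(Y) - H(X,Y)

Marginals:
P(X) = (3/7, 4/7), H(X) = 0.2966 dits
P(Y) = (9/14, 5/14), H(Y) = 0.2831 dits

Joint entropy: H(X,Y) = 0.5792 dits

I(X;Y) = 0.2966 + 0.2831 - 0.5792 = 0.0004 dits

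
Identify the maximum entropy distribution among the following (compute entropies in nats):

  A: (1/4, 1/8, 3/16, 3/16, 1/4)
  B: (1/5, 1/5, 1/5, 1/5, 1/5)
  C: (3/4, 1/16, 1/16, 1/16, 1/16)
B

For a discrete distribution over n outcomes, entropy is maximized by the uniform distribution.

Computing entropies:
H(A) = 1.5808 nats
H(B) = 1.6094 nats
H(C) = 0.9089 nats

The uniform distribution (where all probabilities equal 1/5) achieves the maximum entropy of log_e(5) = 1.6094 nats.

Distribution B has the highest entropy.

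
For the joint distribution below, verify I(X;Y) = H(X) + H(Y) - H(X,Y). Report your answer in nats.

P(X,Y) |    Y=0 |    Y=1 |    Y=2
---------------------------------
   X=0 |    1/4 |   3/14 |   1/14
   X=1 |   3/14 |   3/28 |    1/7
I(X;Y) = 0.0292 nats

Mutual information has multiple equivalent forms:
- I(X;Y) = H(X) - H(X|Y)
- I(X;Y) = H(Y) - H(Y|X)
- I(X;Y) = H(X) + H(Y) - H(X,Y)

Computing all quantities:
H(X) = 0.6906, H(Y) = 1.0511, H(X,Y) = 1.7126
H(X|Y) = 0.6614, H(Y|X) = 1.0220

Verification:
H(X) - H(X|Y) = 0.6906 - 0.6614 = 0.0292
H(Y) - H(Y|X) = 1.0511 - 1.0220 = 0.0292
H(X) + H(Y) - H(X,Y) = 0.6906 + 1.0511 - 1.7126 = 0.0292

All forms give I(X;Y) = 0.0292 nats. ✓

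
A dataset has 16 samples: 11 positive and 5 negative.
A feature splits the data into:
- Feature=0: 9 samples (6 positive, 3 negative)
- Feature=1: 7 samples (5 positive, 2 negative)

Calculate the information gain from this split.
0.0019 bits

Information Gain = H(Y) - H(Y|Feature)

Before split:
P(positive) = 11/16 = 0.6875
H(Y) = 0.8960 bits

After split:
Feature=0: H = 0.9183 bits (weight = 9/16)
Feature=1: H = 0.8631 bits (weight = 7/16)
H(Y|Feature) = (9/16)×0.9183 + (7/16)×0.8631 = 0.8942 bits

Information Gain = 0.8960 - 0.8942 = 0.0019 bits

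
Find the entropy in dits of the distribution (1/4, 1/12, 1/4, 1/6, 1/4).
0.6712 dits

Shannon entropy is H(X) = -Σ p(x) log p(x).

For P = (1/4, 1/12, 1/4, 1/6, 1/4):
H = -1/4 × log_10(1/4) -1/12 × log_10(1/12) -1/4 × log_10(1/4) -1/6 × log_10(1/6) -1/4 × log_10(1/4)
H = 0.6712 dits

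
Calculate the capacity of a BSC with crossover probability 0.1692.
0.3441 bits

For a binary symmetric channel (BSC) with error probability p:
Capacity C = 1 - H(p) bits per symbol

where H(p) = -p log₂(p) - (1-p) log₂(1-p) is the binary entropy function.

H(0.1692) = 0.6559 bits
C = 1 - 0.6559 = 0.3441 bits per symbol

This means we can reliably transmit up to 0.3441 bits of information per channel use.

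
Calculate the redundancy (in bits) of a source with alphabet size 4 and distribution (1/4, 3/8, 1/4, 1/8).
0.0944 bits

Redundancy measures how far a source is from maximum entropy:
R = H_max - H(X)

Maximum entropy for 4 symbols: H_max = log_2(4) = 2.0000 bits
Actual entropy: H(X) = 1.9056 bits
Redundancy: R = 2.0000 - 1.9056 = 0.0944 bits

This redundancy represents potential for compression: the source could be compressed by 0.0944 bits per symbol.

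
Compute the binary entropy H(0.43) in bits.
0.9858 bits

The binary entropy function is:
H(p) = -p log(p) - (1-p) log(1-p)

H(0.43) = -0.43 × log_2(0.43) - 0.57 × log_2(0.57)
H(0.43) = 0.9858 bits

Note: Binary entropy is maximized at p=0.5 (H=1 bit) and minimized at p=0 or p=1 (H=0).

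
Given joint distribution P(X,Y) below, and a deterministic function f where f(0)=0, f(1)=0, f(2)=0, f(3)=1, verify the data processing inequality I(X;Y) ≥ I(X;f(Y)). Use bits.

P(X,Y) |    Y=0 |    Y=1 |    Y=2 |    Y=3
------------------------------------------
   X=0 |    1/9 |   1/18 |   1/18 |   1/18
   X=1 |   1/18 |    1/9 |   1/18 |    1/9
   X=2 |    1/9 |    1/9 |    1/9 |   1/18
I(X;Y) = 0.0594, I(X;f(Y)) = 0.0275, inequality holds: 0.0594 ≥ 0.0275

Data Processing Inequality: For any Markov chain X → Y → Z, we have I(X;Y) ≥ I(X;Z).

Here Z = f(Y) is a deterministic function of Y, forming X → Y → Z.

Original I(X;Y) = 0.0594 bits

After applying f:
P(X,Z) where Z=f(Y):
- P(X,Z=0) = P(X,Y=0) + P(X,Y=1) + P(X,Y=2)
- P(X,Z=1) = P(X,Y=3)

I(X;Z) = I(X;f(Y)) = 0.0275 bits

Verification: 0.0594 ≥ 0.0275 ✓

Information cannot be created by processing; the function f can only lose information about X.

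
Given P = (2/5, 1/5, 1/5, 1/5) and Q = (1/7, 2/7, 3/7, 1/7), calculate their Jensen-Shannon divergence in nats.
0.0592 nats

Jensen-Shannon divergence is:
JSD(P||Q) = 0.5 × D_KL(P||M) + 0.5 × D_KL(Q||M)
where M = 0.5 × (P + Q) is the mixture distribution.

M = 0.5 × (2/5, 1/5, 1/5, 1/5) + 0.5 × (1/7, 2/7, 3/7, 1/7) = (0.271429, 0.242857, 11/35, 6/35)

D_KL(P||M) = 0.0567 nats
D_KL(Q||M) = 0.0616 nats

JSD(P||Q) = 0.5 × 0.0567 + 0.5 × 0.0616 = 0.0592 nats

Unlike KL divergence, JSD is symmetric and bounded: 0 ≤ JSD ≤ log(2).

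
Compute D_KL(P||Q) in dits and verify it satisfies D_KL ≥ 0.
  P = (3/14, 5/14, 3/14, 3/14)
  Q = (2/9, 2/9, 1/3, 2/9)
0.0257 dits

KL divergence satisfies the Gibbs inequality: D_KL(P||Q) ≥ 0 for all distributions P, Q.

D_KL(P||Q) = Σ p(x) log(p(x)/q(x))
Term by term:
  x=0: 3/14 × log_10[(3/14)/(2/9)] = -0.0034
  x=1: 5/14 × log_10[(5/14)/(2/9)] = 0.0736
  x=2: 3/14 × log_10[(3/14)/(1/3)] = -0.0411
  x=3: 3/14 × log_10[(3/14)/(2/9)] = -0.0034
D_KL(P||Q) = 0.0257 dits

D_KL(P||Q) = 0.0257 ≥ 0 ✓

This non-negativity is a fundamental property: relative entropy cannot be negative because it measures how different Q is from P.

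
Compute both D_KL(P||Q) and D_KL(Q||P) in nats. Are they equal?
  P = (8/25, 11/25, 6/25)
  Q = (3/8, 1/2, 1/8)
D_KL(P||Q) = 0.0496, D_KL(Q||P) = 0.0419

KL divergence is not symmetric: D_KL(P||Q) ≠ D_KL(Q||P) in general.

D_KL(P||Q) = 0.0496 nats
D_KL(Q||P) = 0.0419 nats

No, they are not equal!

This asymmetry is why KL divergence is not a true distance metric.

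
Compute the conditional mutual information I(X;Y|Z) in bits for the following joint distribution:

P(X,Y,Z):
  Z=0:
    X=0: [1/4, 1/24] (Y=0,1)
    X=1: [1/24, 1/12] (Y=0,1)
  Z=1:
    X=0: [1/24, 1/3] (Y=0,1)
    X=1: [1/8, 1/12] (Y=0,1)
0.1923 bits

Conditional mutual information: I(X;Y|Z) = H(X|Z) + H(Y|Z) - H(X,Y|Z)

H(Z) = 0.9799
H(X,Z) = 1.8956 → H(X|Z) = 0.9157
H(Y,Z) = 1.8506 → H(Y|Z) = 0.8707
H(X,Y,Z) = 2.5739 → H(X,Y|Z) = 1.5941

I(X;Y|Z) = 0.9157 + 0.8707 - 1.5941 = 0.1923 bits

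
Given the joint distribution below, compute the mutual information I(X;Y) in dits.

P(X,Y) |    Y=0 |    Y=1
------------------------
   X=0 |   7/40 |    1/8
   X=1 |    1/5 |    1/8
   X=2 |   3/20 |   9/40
0.0083 dits

Mutual information: I(X;Y) = H(X) + H(Y) - H(X,Y)

Marginals:
P(X) = (3/10, 13/40, 3/8), H(X) = 0.4752 dits
P(Y) = (21/40, 19/40), H(Y) = 0.3005 dits

Joint entropy: H(X,Y) = 0.7674 dits

I(X;Y) = 0.4752 + 0.3005 - 0.7674 = 0.0083 dits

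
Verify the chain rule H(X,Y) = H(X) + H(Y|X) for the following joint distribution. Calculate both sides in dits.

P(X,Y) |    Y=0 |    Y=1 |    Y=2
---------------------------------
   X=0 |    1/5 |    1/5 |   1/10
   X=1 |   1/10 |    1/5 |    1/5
H(X,Y) = 0.7592, H(X) = 0.3010, H(Y|X) = 0.4581 (all in dits)

Chain rule: H(X,Y) = H(X) + H(Y|X)

Left side — joint entropy directly:
H(X,Y) = -Σ p(x,y) log p(x,y) = 0.7592 dits

Right side — compute H(Y|X) from the conditional distributions:
P(X) = (1/2, 1/2), so H(X) = 0.3010 dits
H(Y|X) = Σ_x P(X=x) · H(Y|X=x):
  P(Y|X=0) = (2/5, 2/5, 1/5), H(Y|X=0) = 0.4581, weight P(X=0) = 1/2
  P(Y|X=1) = (1/5, 2/5, 2/5), H(Y|X=1) = 0.4581, weight P(X=1) = 1/2
H(Y|X) = 0.4581 dits

H(X) + H(Y|X) = 0.3010 + 0.4581 = 0.7592 dits

Both sides equal 0.7592 dits. ✓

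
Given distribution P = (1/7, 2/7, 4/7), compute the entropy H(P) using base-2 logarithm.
1.3788 bits

Shannon entropy is H(X) = -Σ p(x) log p(x).

For P = (1/7, 2/7, 4/7):
H = -1/7 × log_2(1/7) -2/7 × log_2(2/7) -4/7 × log_2(4/7)
H = 1.3788 bits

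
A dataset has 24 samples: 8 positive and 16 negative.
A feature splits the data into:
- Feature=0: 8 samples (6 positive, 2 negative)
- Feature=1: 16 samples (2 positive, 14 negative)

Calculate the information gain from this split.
0.2855 bits

Information Gain = H(Y) - H(Y|Feature)

Before split:
P(positive) = 8/24 = 0.3333
H(Y) = 0.9183 bits

After split:
Feature=0: H = 0.8113 bits (weight = 8/24)
Feature=1: H = 0.5436 bits (weight = 16/24)
H(Y|Feature) = (8/24)×0.8113 + (16/24)×0.5436 = 0.6328 bits

Information Gain = 0.9183 - 0.6328 = 0.2855 bits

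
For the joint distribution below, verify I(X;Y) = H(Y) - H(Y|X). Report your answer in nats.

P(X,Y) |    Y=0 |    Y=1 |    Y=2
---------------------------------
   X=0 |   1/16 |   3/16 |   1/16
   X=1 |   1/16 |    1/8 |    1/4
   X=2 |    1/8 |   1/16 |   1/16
I(X;Y) = 0.1072 nats

Mutual information has multiple equivalent forms:
- I(X;Y) = H(X) - H(X|Y)
- I(X;Y) = H(Y) - H(Y|X)
- I(X;Y) = H(X) + H(Y) - H(X,Y)

Computing all quantities:
H(X) = 1.0717, H(Y) = 1.0822, H(X,Y) = 2.0467
H(X|Y) = 0.9645, H(Y|X) = 0.9750

Verification:
H(X) - H(X|Y) = 1.0717 - 0.9645 = 0.1072
H(Y) - H(Y|X) = 1.0822 - 0.9750 = 0.1072
H(X) + H(Y) - H(X,Y) = 1.0717 + 1.0822 - 2.0467 = 0.1072

All forms give I(X;Y) = 0.1072 nats. ✓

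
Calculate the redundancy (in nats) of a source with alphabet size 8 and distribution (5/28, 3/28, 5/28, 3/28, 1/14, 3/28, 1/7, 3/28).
0.0404 nats

Redundancy measures how far a source is from maximum entropy:
R = H_max - H(X)

Maximum entropy for 8 symbols: H_max = log_e(8) = 2.0794 nats
Actual entropy: H(X) = 2.0390 nats
Redundancy: R = 2.0794 - 2.0390 = 0.0404 nats

This redundancy represents potential for compression: the source could be compressed by 0.0404 nats per symbol.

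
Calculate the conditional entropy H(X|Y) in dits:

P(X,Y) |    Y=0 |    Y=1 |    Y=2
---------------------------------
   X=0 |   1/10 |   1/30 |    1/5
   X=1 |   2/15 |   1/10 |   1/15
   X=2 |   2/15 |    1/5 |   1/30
0.4141 dits

Using the chain rule: H(X|Y) = H(X,Y) - H(Y)

First, compute H(X,Y) = 0.8898 dits

Marginal P(Y) = (11/30, 1/3, 3/10)
H(Y) = 0.4757 dits

H(X|Y) = H(X,Y) - H(Y) = 0.8898 - 0.4757 = 0.4141 dits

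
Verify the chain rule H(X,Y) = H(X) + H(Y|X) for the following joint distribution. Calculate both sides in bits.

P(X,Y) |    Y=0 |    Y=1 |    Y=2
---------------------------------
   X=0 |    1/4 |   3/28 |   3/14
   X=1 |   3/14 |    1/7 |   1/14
H(X,Y) = 2.4707, H(X) = 0.9852, H(Y|X) = 1.4855 (all in bits)

Chain rule: H(X,Y) = H(X) + H(Y|X)

Left side — joint entropy directly:
H(X,Y) = -Σ p(x,y) log p(x,y) = 2.4707 bits

Right side — compute H(Y|X) from the conditional distributions:
P(X) = (4/7, 3/7), so H(X) = 0.9852 bits
H(Y|X) = Σ_x P(X=x) · H(Y|X=x):
  P(Y|X=0) = (7/16, 3/16, 3/8), H(Y|X=0) = 1.5052, weight P(X=0) = 4/7
  P(Y|X=1) = (1/2, 1/3, 1/6), H(Y|X=1) = 1.4591, weight P(X=1) = 3/7
H(Y|X) = 1.4855 bits

H(X) + H(Y|X) = 0.9852 + 1.4855 = 2.4707 bits

Both sides equal 2.4707 bits. ✓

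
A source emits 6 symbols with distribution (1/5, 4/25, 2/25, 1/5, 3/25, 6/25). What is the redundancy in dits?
0.0242 dits

Redundancy measures how far a source is from maximum entropy:
R = H_max - H(X)

Maximum entropy for 6 symbols: H_max = log_10(6) = 0.7782 dits
Actual entropy: H(X) = 0.7539 dits
Redundancy: R = 0.7782 - 0.7539 = 0.0242 dits

This redundancy represents potential for compression: the source could be compressed by 0.0242 dits per symbol.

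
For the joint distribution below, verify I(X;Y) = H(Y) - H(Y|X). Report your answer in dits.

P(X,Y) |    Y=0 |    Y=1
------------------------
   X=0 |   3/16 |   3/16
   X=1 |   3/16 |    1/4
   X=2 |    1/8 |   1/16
I(X;Y) = 0.0066 dits

Mutual information has multiple equivalent forms:
- I(X;Y) = H(X) - H(X|Y)
- I(X;Y) = H(Y) - H(Y|X)
- I(X;Y) = H(X) + H(Y) - H(X,Y)

Computing all quantities:
H(X) = 0.4531, H(Y) = 0.3010, H(X,Y) = 0.7476
H(X|Y) = 0.4466, H(Y|X) = 0.2945

Verification:
H(X) - H(X|Y) = 0.4531 - 0.4466 = 0.0066
H(Y) - H(Y|X) = 0.3010 - 0.2945 = 0.0066
H(X) + H(Y) - H(X,Y) = 0.4531 + 0.3010 - 0.7476 = 0.0066

All forms give I(X;Y) = 0.0066 dits. ✓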